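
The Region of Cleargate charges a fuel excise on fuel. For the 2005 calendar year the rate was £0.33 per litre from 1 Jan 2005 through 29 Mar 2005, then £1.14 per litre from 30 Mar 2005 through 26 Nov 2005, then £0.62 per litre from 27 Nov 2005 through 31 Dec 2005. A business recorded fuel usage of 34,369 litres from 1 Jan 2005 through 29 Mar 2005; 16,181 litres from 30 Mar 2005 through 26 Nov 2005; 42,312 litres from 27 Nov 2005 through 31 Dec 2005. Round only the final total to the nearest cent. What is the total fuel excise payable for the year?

£56,021.55

1 Jan – 29 Mar 2005: 34,369 litres at £0.33/litre → £11,341.77
30 Mar – 26 Nov 2005: 16,181 litres at £1.14/litre → £18,446.34
27 Nov – 31 Dec 2005: 42,312 litres at £0.62/litre → £26,233.44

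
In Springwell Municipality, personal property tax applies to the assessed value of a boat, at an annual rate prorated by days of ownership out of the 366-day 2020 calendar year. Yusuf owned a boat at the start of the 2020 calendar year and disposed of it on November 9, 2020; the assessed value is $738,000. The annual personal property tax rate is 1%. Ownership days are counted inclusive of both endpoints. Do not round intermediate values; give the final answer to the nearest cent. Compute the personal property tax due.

Days held (January 1 – November 9, 2020): 314 out of 366
Tax = $738,000 × 1% × 314/366 = $6,331.4754

$6,331.48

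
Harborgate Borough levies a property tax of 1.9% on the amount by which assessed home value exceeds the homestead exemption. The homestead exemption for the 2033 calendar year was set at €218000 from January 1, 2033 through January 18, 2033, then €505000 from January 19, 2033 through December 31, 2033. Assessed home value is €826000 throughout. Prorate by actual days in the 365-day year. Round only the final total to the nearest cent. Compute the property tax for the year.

January 1 – January 18, 2033: 18 days, exemption €218000 → (€826000 − €218000) × 1.9% × 18/365 = €569.6877
January 19 – December 31, 2033: 347 days, exemption €505000 → (€826000 − €505000) × 1.9% × 347/365 = €5798.2274
Total = €6367.9151

€6367.92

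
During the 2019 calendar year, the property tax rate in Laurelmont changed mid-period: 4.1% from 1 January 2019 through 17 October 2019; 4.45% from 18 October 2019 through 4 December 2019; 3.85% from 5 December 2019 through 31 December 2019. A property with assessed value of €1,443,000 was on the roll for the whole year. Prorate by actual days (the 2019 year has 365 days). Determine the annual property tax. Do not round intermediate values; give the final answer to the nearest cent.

1 January – 17 October 2019: 290 days at 4.1% → €1,443,000 × 4.1% × 290/365 = €47,006.2192
18 October – 4 December 2019: 48 days at 4.45% → €1,443,000 × 4.45% × 48/365 = €8,444.5151
5 December – 31 December 2019: 27 days at 3.85% → €1,443,000 × 3.85% × 27/365 = €4,109.5849
Total = €59,560.3192

€59,560.32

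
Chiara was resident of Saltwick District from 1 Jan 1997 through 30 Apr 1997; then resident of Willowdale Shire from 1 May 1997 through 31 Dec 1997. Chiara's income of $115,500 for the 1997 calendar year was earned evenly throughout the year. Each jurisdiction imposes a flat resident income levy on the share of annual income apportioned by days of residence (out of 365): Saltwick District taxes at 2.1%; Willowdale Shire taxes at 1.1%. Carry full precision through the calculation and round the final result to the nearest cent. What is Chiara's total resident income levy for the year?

Saltwick District, 1 Jan – 30 Apr 1997: 120 days → $115,500 × 2.1% × 120/365 = $797.4247
Willowdale Shire, 1 May – 31 Dec 1997: 245 days → $115,500 × 1.1% × 245/365 = $852.8014
Total = $1,650.2260

$1,650.23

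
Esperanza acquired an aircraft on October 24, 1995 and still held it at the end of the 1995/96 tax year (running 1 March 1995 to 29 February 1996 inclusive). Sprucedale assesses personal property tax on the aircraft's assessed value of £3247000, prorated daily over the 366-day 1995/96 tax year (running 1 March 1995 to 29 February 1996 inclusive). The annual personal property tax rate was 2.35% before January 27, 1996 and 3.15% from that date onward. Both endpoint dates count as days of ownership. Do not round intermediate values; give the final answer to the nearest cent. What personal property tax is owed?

October 24, 1995 – January 26, 1996: 95 days at 2.35% → £3247000 × 2.35% × 95/366 = £19805.8128
January 27 – February 29, 1996: 34 days at 3.15% → £3247000 × 3.15% × 34/366 = £9501.4672
Total = £29307.2801

£29307.28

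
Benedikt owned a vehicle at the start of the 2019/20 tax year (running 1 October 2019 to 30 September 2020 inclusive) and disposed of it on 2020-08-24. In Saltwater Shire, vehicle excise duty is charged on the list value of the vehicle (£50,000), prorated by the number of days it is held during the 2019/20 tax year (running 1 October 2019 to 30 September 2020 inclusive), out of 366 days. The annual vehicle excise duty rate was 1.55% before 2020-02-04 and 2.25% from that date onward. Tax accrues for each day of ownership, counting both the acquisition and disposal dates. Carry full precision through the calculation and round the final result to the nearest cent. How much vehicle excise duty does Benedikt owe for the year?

£890.78

2019-10-01 to 2020-02-03: 126 days at 1.55% → £50,000 × 1.55% × 126/366 = £266.8033
2020-02-04 to 2020-08-24: 203 days at 2.25% → £50,000 × 2.25% × 203/366 = £623.9754
Total = £890.7787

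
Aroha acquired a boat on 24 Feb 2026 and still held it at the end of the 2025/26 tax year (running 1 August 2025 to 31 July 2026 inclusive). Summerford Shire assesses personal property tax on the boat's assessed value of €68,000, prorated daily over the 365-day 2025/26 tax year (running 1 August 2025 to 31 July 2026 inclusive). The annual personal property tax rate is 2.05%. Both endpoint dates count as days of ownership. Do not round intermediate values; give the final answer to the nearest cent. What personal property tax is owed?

Days held (24 Feb – 31 Jul 2026): 158 out of 365
Tax = €68,000 × 2.05% × 158/365 = €603.4301

€603.43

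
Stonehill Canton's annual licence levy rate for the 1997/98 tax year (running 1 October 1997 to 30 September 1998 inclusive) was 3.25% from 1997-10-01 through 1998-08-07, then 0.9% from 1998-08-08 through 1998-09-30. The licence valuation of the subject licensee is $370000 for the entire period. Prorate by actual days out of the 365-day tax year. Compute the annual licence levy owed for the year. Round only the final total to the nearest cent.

1997-10-01 to 1998-08-07: 311 days at 3.25% → $370000 × 3.25% × 311/365 = $10245.9589
1998-08-08 to 1998-09-30: 54 days at 0.9% → $370000 × 0.9% × 54/365 = $492.6575
Total = $10738.6164

$10738.62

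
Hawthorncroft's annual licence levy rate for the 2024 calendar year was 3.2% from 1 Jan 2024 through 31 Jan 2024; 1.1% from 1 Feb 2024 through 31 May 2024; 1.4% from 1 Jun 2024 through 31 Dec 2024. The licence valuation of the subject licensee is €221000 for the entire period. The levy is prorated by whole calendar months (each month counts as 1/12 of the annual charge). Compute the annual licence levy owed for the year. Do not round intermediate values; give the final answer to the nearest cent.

€3204.50

1 Jan – 31 Jan 2024: 1 month at 3.2% → €221000 × 3.2% × 1/12 = €589.3333
1 Feb – 31 May 2024: 4 months at 1.1% → €221000 × 1.1% × 4/12 = €810.3333
1 Jun – 31 Dec 2024: 7 months at 1.4% → €221000 × 1.4% × 7/12 = €1804.8333
Total = €3204.5000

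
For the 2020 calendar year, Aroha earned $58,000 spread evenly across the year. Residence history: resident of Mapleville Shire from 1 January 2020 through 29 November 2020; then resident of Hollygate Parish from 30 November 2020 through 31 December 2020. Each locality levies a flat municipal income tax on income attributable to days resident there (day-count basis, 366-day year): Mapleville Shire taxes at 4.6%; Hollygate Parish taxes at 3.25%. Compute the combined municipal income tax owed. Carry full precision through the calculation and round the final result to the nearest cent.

$2,599.54

Mapleville Shire, 1 January – 29 November 2020: 334 days → $58,000 × 4.6% × 334/366 = $2,434.7322
Hollygate Parish, 30 November – 31 December 2020: 32 days → $58,000 × 3.25% × 32/366 = $164.8087
Total = $2,599.5410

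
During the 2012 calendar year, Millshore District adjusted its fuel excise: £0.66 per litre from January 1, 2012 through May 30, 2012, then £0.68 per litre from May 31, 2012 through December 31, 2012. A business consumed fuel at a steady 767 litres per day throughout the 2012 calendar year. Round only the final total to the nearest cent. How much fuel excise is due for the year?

January 1 – May 30, 2012: 151 days × 767 litres/day = 115,817 litres at £0.66/litre → £76,439.22
May 31 – December 31, 2012: 215 days × 767 litres/day = 164,905 litres at £0.68/litre → £112,135.40

£188,574.62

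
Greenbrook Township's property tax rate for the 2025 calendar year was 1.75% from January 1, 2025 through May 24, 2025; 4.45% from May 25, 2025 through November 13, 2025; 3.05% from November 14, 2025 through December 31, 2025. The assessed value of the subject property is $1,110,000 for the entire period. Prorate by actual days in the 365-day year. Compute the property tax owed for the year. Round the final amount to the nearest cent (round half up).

$35,527.60

January 1 – May 24, 2025: 144 days at 1.75% → $1,110,000 × 1.75% × 144/365 = $7,663.5616
May 25 – November 13, 2025: 173 days at 4.45% → $1,110,000 × 4.45% × 173/365 = $23,411.8767
November 14 – December 31, 2025: 48 days at 3.05% → $1,110,000 × 3.05% × 48/365 = $4,452.1644
Total = $35,527.6027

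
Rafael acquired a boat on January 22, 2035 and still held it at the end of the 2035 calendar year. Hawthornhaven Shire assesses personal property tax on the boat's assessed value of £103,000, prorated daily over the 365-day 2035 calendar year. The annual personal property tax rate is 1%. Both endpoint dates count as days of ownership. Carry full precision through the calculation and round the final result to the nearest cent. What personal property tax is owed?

Days held (January 22 – December 31, 2035): 344 out of 365
Tax = £103,000 × 1% × 344/365 = £970.7397

£970.74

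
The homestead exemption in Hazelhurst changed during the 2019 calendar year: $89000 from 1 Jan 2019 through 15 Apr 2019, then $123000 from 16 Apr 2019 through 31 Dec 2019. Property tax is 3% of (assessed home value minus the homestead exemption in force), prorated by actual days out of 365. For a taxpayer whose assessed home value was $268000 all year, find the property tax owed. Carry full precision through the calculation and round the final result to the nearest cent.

$4643.42

1 Jan – 15 Apr 2019: 105 days, exemption $89000 → ($268000 − $89000) × 3% × 105/365 = $1544.7945
16 Apr – 31 Dec 2019: 260 days, exemption $123000 → ($268000 − $123000) × 3% × 260/365 = $3098.6301
Total = $4643.4247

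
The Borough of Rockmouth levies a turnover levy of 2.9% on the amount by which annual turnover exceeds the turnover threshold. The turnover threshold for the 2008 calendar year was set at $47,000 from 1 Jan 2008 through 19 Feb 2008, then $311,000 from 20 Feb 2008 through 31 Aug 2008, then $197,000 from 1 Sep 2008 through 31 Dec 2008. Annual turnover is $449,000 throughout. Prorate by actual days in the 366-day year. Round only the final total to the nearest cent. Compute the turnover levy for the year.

$6,149.90

1 Jan – 19 Feb 2008: 50 days, exemption $47,000 → ($449,000 − $47,000) × 2.9% × 50/366 = $1,592.6230
20 Feb – 31 Aug 2008: 194 days, exemption $311,000 → ($449,000 − $311,000) × 2.9% × 194/366 = $2,121.2787
1 Sep – 31 Dec 2008: 122 days, exemption $197,000 → ($449,000 − $197,000) × 2.9% × 122/366 = $2,436.0000
Total = $6,149.9016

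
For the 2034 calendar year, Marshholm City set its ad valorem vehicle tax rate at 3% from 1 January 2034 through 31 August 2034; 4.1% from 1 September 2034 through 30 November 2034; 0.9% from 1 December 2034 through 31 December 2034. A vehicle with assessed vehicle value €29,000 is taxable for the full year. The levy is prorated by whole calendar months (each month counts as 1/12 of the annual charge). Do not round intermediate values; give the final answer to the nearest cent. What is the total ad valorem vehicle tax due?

€899.00

1 January – 31 August 2034: 8 months at 3% → €29,000 × 3% × 8/12 = €580.0000
1 September – 30 November 2034: 3 months at 4.1% → €29,000 × 4.1% × 3/12 = €297.2500
1 December – 31 December 2034: 1 month at 0.9% → €29,000 × 0.9% × 1/12 = €21.7500
Total = €899.0000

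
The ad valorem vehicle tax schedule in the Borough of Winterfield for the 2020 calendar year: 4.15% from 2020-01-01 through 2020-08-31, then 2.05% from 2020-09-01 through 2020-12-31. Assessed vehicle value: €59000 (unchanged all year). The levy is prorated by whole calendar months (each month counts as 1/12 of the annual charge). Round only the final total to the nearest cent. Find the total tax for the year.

€2035.50

2020-01-01 to 2020-08-31: 8 months at 4.15% → €59000 × 4.15% × 8/12 = €1632.3333
2020-09-01 to 2020-12-31: 4 months at 2.05% → €59000 × 2.05% × 4/12 = €403.1667
Total = €2035.5000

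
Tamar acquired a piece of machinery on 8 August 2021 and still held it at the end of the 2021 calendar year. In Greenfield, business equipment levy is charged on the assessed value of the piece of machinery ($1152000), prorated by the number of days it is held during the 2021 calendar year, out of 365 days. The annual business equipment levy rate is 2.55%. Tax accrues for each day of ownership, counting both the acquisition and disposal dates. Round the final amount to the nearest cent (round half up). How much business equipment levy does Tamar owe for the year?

$11750.40

Days held (8 August – 31 December 2021): 146 out of 365
Tax = $1152000 × 2.55% × 146/365 = $11750.4000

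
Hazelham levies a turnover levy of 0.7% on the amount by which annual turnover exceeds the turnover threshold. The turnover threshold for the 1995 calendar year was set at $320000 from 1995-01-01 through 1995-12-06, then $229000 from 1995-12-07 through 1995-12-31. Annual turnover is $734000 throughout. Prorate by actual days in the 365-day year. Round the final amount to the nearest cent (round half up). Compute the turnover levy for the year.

1995-01-01 to 1995-12-06: 340 days, exemption $320000 → ($734000 − $320000) × 0.7% × 340/365 = $2699.5068
1995-12-07 to 1995-12-31: 25 days, exemption $229000 → ($734000 − $229000) × 0.7% × 25/365 = $242.1233
Total = $2941.6301

$2941.63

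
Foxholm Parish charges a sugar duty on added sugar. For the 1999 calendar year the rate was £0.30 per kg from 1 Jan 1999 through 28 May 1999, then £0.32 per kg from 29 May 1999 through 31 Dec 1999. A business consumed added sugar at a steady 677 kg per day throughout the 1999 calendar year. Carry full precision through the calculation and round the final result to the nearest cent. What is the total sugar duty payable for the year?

1 Jan – 28 May 1999: 148 days × 677 kg/day = 100,196 kg at £0.30/kg → £30,058.80
29 May – 31 Dec 1999: 217 days × 677 kg/day = 146,909 kg at £0.32/kg → £47,010.88

£77,069.68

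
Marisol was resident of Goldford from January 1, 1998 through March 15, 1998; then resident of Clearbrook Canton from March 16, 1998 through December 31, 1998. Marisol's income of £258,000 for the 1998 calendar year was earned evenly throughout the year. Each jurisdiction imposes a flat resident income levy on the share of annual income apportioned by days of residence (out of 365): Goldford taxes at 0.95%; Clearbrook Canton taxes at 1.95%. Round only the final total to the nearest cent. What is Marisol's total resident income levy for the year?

£4,507.93

Goldford, January 1 – March 15, 1998: 74 days → £258,000 × 0.95% × 74/365 = £496.9151
Clearbrook Canton, March 16 – December 31, 1998: 291 days → £258,000 × 1.95% × 291/365 = £4,011.0164
Total = £4,507.9315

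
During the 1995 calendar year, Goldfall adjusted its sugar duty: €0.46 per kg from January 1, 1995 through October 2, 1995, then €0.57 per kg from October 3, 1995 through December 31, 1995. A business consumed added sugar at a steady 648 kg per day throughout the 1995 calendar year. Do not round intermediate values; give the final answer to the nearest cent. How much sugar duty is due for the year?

January 1 – October 2, 1995: 275 days × 648 kg/day = 178,200 kg at €0.46/kg → €81,972.00
October 3 – December 31, 1995: 90 days × 648 kg/day = 58,320 kg at €0.57/kg → €33,242.40

€115,214.40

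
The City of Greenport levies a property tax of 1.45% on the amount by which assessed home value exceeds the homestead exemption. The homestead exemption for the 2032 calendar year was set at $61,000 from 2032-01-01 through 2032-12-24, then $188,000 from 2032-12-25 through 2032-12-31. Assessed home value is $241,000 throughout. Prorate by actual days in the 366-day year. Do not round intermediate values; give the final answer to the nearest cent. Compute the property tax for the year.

$2,574.78

2032-01-01 to 2032-12-24: 359 days, exemption $61,000 → ($241,000 − $61,000) × 1.45% × 359/366 = $2,560.0820
2032-12-25 to 2032-12-31: 7 days, exemption $188,000 → ($241,000 − $188,000) × 1.45% × 7/366 = $14.6981
Total = $2,574.7801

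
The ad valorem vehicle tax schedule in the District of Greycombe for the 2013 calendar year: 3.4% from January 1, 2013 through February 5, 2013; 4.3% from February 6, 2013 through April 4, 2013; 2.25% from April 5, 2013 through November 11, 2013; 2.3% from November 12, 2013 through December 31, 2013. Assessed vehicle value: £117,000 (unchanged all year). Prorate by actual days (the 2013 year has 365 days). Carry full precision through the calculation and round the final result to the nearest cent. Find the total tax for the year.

January 1 – February 5, 2013: 36 days at 3.4% → £117,000 × 3.4% × 36/365 = £392.3507
February 6 – April 4, 2013: 58 days at 4.3% → £117,000 × 4.3% × 58/365 = £799.4466
April 5 – November 11, 2013: 221 days at 2.25% → £117,000 × 2.25% × 221/365 = £1,593.9247
November 12 – December 31, 2013: 50 days at 2.3% → £117,000 × 2.3% × 50/365 = £368.6301
Total = £3,154.3521

£3,154.35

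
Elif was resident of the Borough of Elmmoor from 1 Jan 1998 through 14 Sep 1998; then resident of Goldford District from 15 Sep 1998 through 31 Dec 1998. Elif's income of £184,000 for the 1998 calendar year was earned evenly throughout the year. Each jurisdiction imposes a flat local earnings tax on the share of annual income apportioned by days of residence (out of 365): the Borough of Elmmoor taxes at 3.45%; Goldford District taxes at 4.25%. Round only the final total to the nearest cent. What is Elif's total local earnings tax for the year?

£6,783.55

The Borough of Elmmoor, 1 Jan – 14 Sep 1998: 257 days → £184,000 × 3.45% × 257/365 = £4,469.6877
Goldford District, 15 Sep – 31 Dec 1998: 108 days → £184,000 × 4.25% × 108/365 = £2,313.8630
Total = £6,783.5507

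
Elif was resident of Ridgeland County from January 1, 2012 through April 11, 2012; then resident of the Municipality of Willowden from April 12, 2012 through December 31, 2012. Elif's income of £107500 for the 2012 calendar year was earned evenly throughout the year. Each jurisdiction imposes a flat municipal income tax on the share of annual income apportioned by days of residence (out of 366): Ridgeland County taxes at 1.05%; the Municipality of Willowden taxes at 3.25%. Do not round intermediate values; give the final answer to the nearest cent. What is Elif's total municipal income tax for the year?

£2834.65

Ridgeland County, January 1 – April 11, 2012: 102 days → £107500 × 1.05% × 102/366 = £314.5697
The Municipality of Willowden, April 12 – December 31, 2012: 264 days → £107500 × 3.25% × 264/366 = £2520.0820
Total = £2834.6516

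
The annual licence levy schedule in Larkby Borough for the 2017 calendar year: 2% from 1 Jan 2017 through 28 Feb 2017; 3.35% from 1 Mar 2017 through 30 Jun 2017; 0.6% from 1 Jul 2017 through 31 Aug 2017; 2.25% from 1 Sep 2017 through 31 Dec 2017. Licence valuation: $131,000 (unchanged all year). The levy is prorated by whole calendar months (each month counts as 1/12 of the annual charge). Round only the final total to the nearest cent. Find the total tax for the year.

1 Jan – 28 Feb 2017: 2 months at 2% → $131,000 × 2% × 2/12 = $436.6667
1 Mar – 30 Jun 2017: 4 months at 3.35% → $131,000 × 3.35% × 4/12 = $1,462.8333
1 Jul – 31 Aug 2017: 2 months at 0.6% → $131,000 × 0.6% × 2/12 = $131.0000
1 Sep – 31 Dec 2017: 4 months at 2.25% → $131,000 × 2.25% × 4/12 = $982.5000
Total = $3,013.0000

$3,013.00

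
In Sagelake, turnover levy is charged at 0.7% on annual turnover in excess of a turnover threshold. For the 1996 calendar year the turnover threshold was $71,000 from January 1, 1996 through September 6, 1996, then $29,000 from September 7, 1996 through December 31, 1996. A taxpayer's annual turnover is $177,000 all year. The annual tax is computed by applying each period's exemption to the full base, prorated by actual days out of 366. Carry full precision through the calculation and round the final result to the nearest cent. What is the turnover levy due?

$835.18

January 1 – September 6, 1996: 250 days, exemption $71,000 → ($177,000 − $71,000) × 0.7% × 250/366 = $506.8306
September 7 – December 31, 1996: 116 days, exemption $29,000 → ($177,000 − $29,000) × 0.7% × 116/366 = $328.3497
Total = $835.1803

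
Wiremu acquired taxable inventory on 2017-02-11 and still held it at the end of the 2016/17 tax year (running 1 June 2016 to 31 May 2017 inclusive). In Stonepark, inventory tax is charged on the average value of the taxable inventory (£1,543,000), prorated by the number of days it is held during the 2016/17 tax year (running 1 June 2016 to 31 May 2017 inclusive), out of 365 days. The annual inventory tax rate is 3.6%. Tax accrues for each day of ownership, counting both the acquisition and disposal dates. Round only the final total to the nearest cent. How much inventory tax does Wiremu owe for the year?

£16,740.49

Days held (2017-02-11 to 2017-05-31): 110 out of 365
Tax = £1,543,000 × 3.6% × 110/365 = £16,740.4932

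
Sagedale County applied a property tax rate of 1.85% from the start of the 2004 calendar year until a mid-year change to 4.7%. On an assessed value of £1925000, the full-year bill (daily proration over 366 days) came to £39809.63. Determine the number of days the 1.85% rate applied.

Let d = days at the first rate; then 366 − d days at the second rate.
£1925000 × [1.85%·d + 4.7%·(366−d)] / 366 = £39809.63
Solving gives d = 338, so the new rate took effect on 4 Dec 2004.

338 days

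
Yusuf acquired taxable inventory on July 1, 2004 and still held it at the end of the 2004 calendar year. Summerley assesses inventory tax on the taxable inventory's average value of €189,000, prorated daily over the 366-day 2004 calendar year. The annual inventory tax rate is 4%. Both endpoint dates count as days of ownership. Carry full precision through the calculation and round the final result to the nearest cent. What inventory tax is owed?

Days held (July 1 – December 31, 2004): 184 out of 366
Tax = €189,000 × 4% × 184/366 = €3,800.6557

€3,800.66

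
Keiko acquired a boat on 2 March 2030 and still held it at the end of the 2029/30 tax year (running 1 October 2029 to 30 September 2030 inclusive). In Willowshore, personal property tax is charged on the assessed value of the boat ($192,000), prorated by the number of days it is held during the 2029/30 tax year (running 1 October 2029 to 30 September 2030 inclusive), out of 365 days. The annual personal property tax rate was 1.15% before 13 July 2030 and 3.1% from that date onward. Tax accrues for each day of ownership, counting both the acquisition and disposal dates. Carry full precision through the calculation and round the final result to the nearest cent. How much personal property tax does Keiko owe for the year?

$2,109.11

2 March – 12 July 2030: 133 days at 1.15% → $192,000 × 1.15% × 133/365 = $804.5589
13 July – 30 September 2030: 80 days at 3.1% → $192,000 × 3.1% × 80/365 = $1,304.5479
Total = $2,109.1068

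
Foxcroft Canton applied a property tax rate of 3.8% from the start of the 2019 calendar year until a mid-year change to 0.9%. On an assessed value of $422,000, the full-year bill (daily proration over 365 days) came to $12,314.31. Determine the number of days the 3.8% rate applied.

254 days

Let d = days at the first rate; then 365 − d days at the second rate.
$422,000 × [3.8%·d + 0.9%·(365−d)] / 365 = $12,314.31
Solving gives d = 254, so the new rate took effect on 12 Sep 2019.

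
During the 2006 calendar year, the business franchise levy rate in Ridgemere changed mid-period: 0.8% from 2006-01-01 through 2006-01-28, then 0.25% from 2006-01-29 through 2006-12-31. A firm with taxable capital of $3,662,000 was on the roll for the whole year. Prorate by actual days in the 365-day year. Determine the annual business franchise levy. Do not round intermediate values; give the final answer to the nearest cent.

$10,700.06

2006-01-01 to 2006-01-28: 28 days at 0.8% → $3,662,000 × 0.8% × 28/365 = $2,247.3644
2006-01-29 to 2006-12-31: 337 days at 0.25% → $3,662,000 × 0.25% × 337/365 = $8,452.6986
Total = $10,700.0630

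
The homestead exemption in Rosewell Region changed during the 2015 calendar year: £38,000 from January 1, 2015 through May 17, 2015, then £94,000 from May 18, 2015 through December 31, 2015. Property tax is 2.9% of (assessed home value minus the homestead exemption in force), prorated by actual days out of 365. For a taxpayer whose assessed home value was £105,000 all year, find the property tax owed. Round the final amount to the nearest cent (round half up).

£928.56

January 1 – May 17, 2015: 137 days, exemption £38,000 → (£105,000 − £38,000) × 2.9% × 137/365 = £729.2904
May 18 – December 31, 2015: 228 days, exemption £94,000 → (£105,000 − £94,000) × 2.9% × 228/365 = £199.2658
Total = £928.5562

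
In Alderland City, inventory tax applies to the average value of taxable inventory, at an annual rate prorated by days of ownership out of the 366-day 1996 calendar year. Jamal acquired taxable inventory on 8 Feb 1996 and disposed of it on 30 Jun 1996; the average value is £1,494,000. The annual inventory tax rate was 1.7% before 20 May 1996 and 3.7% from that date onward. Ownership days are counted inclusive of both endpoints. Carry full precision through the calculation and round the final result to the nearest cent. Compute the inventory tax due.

£13,421.51

8 Feb – 19 May 1996: 102 days at 1.7% → £1,494,000 × 1.7% × 102/366 = £7,078.1311
20 May – 30 Jun 1996: 42 days at 3.7% → £1,494,000 × 3.7% × 42/366 = £6,343.3770
Total = £13,421.5082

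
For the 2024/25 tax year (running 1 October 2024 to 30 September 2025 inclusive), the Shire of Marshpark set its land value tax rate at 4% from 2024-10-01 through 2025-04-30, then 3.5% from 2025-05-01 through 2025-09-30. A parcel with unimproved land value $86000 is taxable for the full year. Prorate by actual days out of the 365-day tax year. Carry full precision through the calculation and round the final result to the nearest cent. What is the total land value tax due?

$3259.75

2024-10-01 to 2025-04-30: 212 days at 4% → $86000 × 4% × 212/365 = $1998.0274
2025-05-01 to 2025-09-30: 153 days at 3.5% → $86000 × 3.5% × 153/365 = $1261.7260
Total = $3259.7534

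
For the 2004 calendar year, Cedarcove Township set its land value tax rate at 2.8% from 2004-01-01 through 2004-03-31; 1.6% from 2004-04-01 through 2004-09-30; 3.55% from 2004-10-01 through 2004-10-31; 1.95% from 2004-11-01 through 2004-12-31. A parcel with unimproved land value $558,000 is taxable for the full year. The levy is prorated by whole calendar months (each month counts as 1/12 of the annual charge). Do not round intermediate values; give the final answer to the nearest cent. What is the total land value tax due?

$11,834.25

2004-01-01 to 2004-03-31: 3 months at 2.8% → $558,000 × 2.8% × 3/12 = $3,906.0000
2004-04-01 to 2004-09-30: 6 months at 1.6% → $558,000 × 1.6% × 6/12 = $4,464.0000
2004-10-01 to 2004-10-31: 1 month at 3.55% → $558,000 × 3.55% × 1/12 = $1,650.7500
2004-11-01 to 2004-12-31: 2 months at 1.95% → $558,000 × 1.95% × 2/12 = $1,813.5000
Total = $11,834.2500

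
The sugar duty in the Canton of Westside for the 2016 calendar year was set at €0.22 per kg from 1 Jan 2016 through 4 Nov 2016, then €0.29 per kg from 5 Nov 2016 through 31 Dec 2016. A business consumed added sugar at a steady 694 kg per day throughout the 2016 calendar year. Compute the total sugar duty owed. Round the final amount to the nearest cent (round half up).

€58,649.94

1 Jan – 4 Nov 2016: 309 days × 694 kg/day = 214,446 kg at €0.22/kg → €47,178.12
5 Nov – 31 Dec 2016: 57 days × 694 kg/day = 39,558 kg at €0.29/kg → €11,471.82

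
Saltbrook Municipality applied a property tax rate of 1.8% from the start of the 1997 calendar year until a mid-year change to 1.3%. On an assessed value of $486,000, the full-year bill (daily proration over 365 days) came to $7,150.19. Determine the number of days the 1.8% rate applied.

125 days

Let d = days at the first rate; then 365 − d days at the second rate.
$486,000 × [1.8%·d + 1.3%·(365−d)] / 365 = $7,150.19
Solving gives d = 125, so the new rate took effect on 6 May 1997.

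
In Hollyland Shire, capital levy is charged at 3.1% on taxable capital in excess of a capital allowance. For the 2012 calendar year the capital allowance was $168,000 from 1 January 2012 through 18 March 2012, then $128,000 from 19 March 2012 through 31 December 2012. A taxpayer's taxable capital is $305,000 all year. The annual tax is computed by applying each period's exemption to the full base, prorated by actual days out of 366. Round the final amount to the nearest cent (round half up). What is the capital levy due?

1 January – 18 March 2012: 78 days, exemption $168,000 → ($305,000 − $168,000) × 3.1% × 78/366 = $905.0984
19 March – 31 December 2012: 288 days, exemption $128,000 → ($305,000 − $128,000) × 3.1% × 288/366 = $4,317.6393
Total = $5,222.7377

$5,222.74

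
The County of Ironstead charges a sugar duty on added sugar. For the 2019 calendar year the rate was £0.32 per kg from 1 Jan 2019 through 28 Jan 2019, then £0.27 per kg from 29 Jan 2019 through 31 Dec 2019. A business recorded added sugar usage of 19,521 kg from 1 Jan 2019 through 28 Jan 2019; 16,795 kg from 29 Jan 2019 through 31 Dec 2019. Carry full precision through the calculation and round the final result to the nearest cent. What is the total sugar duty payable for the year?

1 Jan – 28 Jan 2019: 19,521 kg at £0.32/kg → £6,246.72
29 Jan – 31 Dec 2019: 16,795 kg at £0.27/kg → £4,534.65

£10,781.37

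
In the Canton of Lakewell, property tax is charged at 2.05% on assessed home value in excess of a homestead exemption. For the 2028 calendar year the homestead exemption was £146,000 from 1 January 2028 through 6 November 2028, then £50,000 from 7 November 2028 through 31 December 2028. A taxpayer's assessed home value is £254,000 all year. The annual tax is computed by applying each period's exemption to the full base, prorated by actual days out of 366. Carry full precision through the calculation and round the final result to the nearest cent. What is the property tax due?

1 January – 6 November 2028: 311 days, exemption £146,000 → (£254,000 − £146,000) × 2.05% × 311/366 = £1,881.2951
7 November – 31 December 2028: 55 days, exemption £50,000 → (£254,000 − £50,000) × 2.05% × 55/366 = £628.4426
Total = £2,509.7377

£2,509.74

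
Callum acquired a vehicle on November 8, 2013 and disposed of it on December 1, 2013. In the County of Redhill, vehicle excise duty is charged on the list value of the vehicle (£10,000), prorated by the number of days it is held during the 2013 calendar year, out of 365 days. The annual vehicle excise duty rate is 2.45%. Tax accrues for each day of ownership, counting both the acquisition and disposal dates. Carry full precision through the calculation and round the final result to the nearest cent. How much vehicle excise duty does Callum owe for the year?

Days held (November 8 – December 1, 2013): 24 out of 365
Tax = £10,000 × 2.45% × 24/365 = £16.1096

£16.11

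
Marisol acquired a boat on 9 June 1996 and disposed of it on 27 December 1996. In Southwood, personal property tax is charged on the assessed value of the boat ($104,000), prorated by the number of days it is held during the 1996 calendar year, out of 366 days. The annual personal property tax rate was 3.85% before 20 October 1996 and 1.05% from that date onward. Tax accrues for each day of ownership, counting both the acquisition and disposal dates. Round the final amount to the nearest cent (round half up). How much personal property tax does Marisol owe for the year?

$1,660.87

9 June – 19 October 1996: 133 days at 3.85% → $104,000 × 3.85% × 133/366 = $1,455.0055
20 October – 27 December 1996: 69 days at 1.05% → $104,000 × 1.05% × 69/366 = $205.8689
Total = $1,660.8743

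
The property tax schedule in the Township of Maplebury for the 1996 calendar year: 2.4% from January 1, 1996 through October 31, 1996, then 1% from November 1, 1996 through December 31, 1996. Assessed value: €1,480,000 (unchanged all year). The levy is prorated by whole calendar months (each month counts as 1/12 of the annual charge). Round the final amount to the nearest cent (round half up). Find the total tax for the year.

January 1 – October 31, 1996: 10 months at 2.4% → €1,480,000 × 2.4% × 10/12 = €29,600.0000
November 1 – December 31, 1996: 2 months at 1% → €1,480,000 × 1% × 2/12 = €2,466.6667
Total = €32,066.6667

€32,066.67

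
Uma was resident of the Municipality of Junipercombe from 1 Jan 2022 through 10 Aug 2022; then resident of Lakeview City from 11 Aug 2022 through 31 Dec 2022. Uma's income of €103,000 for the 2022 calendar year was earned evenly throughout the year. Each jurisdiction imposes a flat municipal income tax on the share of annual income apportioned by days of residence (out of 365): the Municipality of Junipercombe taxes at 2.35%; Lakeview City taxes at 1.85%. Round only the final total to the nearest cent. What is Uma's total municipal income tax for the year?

€2,218.73

The Municipality of Junipercombe, 1 Jan – 10 Aug 2022: 222 days → €103,000 × 2.35% × 222/365 = €1,472.1945
Lakeview City, 11 Aug – 31 Dec 2022: 143 days → €103,000 × 1.85% × 143/365 = €746.5384
Total = €2,218.7329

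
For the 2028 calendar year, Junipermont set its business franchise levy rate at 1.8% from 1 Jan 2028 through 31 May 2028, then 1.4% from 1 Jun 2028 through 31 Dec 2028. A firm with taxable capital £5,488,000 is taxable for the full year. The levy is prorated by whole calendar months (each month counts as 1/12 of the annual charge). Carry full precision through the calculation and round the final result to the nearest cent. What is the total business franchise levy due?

1 Jan – 31 May 2028: 5 months at 1.8% → £5,488,000 × 1.8% × 5/12 = £41,160.0000
1 Jun – 31 Dec 2028: 7 months at 1.4% → £5,488,000 × 1.4% × 7/12 = £44,818.6667
Total = £85,978.6667

£85,978.67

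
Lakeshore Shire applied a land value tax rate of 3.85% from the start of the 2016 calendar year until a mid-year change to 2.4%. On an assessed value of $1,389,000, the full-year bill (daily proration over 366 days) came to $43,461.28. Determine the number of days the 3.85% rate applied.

Let d = days at the first rate; then 366 − d days at the second rate.
$1,389,000 × [3.85%·d + 2.4%·(366−d)] / 366 = $43,461.28
Solving gives d = 184, so the new rate took effect on 3 July 2016.

184 days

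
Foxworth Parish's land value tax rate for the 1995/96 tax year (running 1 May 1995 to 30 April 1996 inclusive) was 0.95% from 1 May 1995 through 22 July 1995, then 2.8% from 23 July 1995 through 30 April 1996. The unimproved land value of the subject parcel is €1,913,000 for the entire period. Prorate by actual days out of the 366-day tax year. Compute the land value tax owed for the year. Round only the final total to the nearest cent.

€45,538.29

1 May – 22 July 1995: 83 days at 0.95% → €1,913,000 × 0.95% × 83/366 = €4,121.3128
23 July 1995 – 30 April 1996: 283 days at 2.8% → €1,913,000 × 2.8% × 283/366 = €41,416.9727
Total = €45,538.2855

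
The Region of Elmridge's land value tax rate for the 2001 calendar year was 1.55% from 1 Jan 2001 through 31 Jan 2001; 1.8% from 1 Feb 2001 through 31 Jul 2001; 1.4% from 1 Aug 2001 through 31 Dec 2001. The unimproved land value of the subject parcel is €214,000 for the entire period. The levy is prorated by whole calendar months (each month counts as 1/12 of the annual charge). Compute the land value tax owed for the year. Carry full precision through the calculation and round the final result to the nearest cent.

€3,450.75

1 Jan – 31 Jan 2001: 1 month at 1.55% → €214,000 × 1.55% × 1/12 = €276.4167
1 Feb – 31 Jul 2001: 6 months at 1.8% → €214,000 × 1.8% × 6/12 = €1,926.0000
1 Aug – 31 Dec 2001: 5 months at 1.4% → €214,000 × 1.4% × 5/12 = €1,248.3333
Total = €3,450.7500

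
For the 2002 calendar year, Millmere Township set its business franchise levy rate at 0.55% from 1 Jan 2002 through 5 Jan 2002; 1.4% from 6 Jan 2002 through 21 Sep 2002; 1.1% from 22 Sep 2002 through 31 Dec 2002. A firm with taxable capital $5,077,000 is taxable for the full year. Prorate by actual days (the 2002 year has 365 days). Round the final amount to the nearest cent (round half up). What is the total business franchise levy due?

1 Jan – 5 Jan 2002: 5 days at 0.55% → $5,077,000 × 0.55% × 5/365 = $382.5137
6 Jan – 21 Sep 2002: 259 days at 1.4% → $5,077,000 × 1.4% × 259/365 = $50,436.1699
22 Sep – 31 Dec 2002: 101 days at 1.1% → $5,077,000 × 1.1% × 101/365 = $15,453.5534
Total = $66,272.2370

$66,272.24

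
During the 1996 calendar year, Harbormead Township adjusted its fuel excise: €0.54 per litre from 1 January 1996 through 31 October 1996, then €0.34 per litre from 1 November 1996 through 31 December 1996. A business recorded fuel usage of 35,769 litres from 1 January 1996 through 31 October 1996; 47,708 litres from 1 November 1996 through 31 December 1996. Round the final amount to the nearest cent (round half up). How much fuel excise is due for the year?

€35,535.98

1 January – 31 October 1996: 35,769 litres at €0.54/litre → €19,315.26
1 November – 31 December 1996: 47,708 litres at €0.34/litre → €16,220.72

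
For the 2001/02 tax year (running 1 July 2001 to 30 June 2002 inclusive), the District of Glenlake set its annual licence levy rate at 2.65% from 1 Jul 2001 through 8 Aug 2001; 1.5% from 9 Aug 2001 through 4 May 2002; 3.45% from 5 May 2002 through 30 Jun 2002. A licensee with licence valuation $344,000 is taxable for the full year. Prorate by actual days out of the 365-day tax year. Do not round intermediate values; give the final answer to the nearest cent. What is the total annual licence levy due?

$6,630.25

1 Jul – 8 Aug 2001: 39 days at 2.65% → $344,000 × 2.65% × 39/365 = $974.0384
9 Aug 2001 – 4 May 2002: 269 days at 1.5% → $344,000 × 1.5% × 269/365 = $3,802.8493
5 May – 30 Jun 2002: 57 days at 3.45% → $344,000 × 3.45% × 57/365 = $1,853.3589
Total = $6,630.2466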